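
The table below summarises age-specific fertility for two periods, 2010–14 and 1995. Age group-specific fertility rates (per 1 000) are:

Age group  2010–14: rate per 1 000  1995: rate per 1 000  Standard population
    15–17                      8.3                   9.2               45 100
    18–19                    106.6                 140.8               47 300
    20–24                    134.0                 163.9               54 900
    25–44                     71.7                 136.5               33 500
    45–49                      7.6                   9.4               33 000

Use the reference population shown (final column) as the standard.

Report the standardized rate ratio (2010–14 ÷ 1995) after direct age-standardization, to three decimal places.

0.736

Standard total = 213 800; weights = 0.2109, 0.2212, 0.2568, 0.1567, 0.1543.
2010–14: 0.2109×8.3 + 0.2212×106.6 + 0.2568×134.0 + 0.1567×71.7 + 0.1543×7.6 = 72.1509 per 1 000.
1995: 0.2109×9.2 + 0.2212×140.8 + 0.2568×163.9 + 0.1567×136.5 + 0.1543×9.4 = 98.0160 per 1 000.
Ratio = 72.1509 ÷ 98.0160 = 0.73611.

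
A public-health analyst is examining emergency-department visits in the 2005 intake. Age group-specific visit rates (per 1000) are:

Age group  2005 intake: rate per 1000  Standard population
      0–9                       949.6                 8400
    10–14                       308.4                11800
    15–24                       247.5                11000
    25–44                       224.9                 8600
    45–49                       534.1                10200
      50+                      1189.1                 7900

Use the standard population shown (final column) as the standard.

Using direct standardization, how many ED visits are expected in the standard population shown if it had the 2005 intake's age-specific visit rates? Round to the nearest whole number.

31114

Expected ED visits = Σ (standard pop × age-specific rate ÷ 1000)
= 8400×949.6/1000 + 11800×308.4/1000 + 11000×247.5/1000 + 8600×224.9/1000 + 10200×534.1/1000 + 7900×1189.1/1000
= 7976.64 + 3639.12 + 2722.50 + 1934.14 + 5447.82 + 9393.89 = 31114.11.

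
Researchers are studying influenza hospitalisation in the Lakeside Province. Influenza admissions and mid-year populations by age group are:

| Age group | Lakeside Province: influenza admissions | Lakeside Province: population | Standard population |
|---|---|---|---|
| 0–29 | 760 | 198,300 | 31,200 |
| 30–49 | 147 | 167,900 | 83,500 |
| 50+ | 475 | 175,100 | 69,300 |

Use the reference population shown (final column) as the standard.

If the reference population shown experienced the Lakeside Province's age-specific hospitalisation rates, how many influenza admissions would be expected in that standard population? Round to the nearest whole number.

381

Age-specific rates per 100,000 for the Lakeside Province: 383.26, 87.55, 271.27.
Expected influenza admissions = Σ (standard pop × age-specific rate ÷ 100,000)
= 31,200×383.26/100,000 + 83,500×87.55/100,000 + 69,300×271.27/100,000
= 119.58 + 73.11 + 187.99 = 380.67.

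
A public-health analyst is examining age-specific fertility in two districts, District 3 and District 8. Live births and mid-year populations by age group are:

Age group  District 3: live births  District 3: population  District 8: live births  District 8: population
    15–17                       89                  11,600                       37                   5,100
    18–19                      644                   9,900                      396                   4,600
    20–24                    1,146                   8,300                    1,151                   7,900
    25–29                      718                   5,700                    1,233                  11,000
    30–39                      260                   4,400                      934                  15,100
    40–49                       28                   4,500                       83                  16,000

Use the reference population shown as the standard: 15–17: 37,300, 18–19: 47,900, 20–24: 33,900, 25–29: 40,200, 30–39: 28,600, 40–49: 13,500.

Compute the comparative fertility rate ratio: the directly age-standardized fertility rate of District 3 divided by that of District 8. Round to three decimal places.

Age-specific rates per 1,000 for District 3: 7.672, 65.051, 138.072, 125.965, 59.091, 6.222.
For District 8: 7.255, 86.087, 145.696, 112.091, 61.854, 5.188.
Standard total = 201,400; weights = 0.1852, 0.2378, 0.1683, 0.1996, 0.1420, 0.0670.
District 3: 0.1852×7.672 + 0.2378×65.051 + 0.1683×138.072 + 0.1996×125.965 + 0.1420×59.091 + 0.0670×6.222 = 74.0841 per 1,000.
District 8: 0.1852×7.255 + 0.2378×86.087 + 0.1683×145.696 + 0.1996×112.091 + 0.1420×61.854 + 0.0670×5.188 = 77.8470 per 1,000.
Ratio = 74.0841 ÷ 77.8470 = 0.95166.

0.952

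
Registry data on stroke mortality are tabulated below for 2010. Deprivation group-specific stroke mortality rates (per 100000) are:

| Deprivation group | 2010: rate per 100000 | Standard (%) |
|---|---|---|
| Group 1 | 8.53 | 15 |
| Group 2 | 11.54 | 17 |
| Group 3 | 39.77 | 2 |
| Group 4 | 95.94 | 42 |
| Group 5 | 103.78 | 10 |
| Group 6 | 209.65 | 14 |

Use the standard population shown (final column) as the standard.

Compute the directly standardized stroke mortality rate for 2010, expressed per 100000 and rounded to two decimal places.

Standard weights: 0.15, 0.17, 0.02, 0.42, 0.10, 0.14.
Standardized rate: 0.1500×8.53 + 0.1700×11.54 + 0.0200×39.77 + 0.4200×95.94 + 0.1000×103.78 + 0.1400×209.65 = 84.0605 per 100000.

84.06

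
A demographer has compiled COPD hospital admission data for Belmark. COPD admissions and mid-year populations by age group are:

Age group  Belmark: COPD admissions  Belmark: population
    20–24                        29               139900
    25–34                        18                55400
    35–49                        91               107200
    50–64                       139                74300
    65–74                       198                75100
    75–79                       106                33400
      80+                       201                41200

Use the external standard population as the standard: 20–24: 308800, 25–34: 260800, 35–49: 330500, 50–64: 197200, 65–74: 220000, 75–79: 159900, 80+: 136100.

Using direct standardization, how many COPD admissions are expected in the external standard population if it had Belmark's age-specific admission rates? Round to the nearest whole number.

2550

Age-specific rates per 10000 for Belmark: 2.07, 3.25, 8.49, 18.71, 26.36, 31.74, 48.79.
Expected COPD admissions = Σ (standard pop × age-specific rate ÷ 10000)
= 308800×2.07/10000 + 260800×3.25/10000 + 330500×8.49/10000 + 197200×18.71/10000 + 220000×26.36/10000 + 159900×31.74/10000 + 136100×48.79/10000
= 64.01 + 84.74 + 280.56 + 368.92 + 580.03 + 507.47 + 663.98 = 2549.70.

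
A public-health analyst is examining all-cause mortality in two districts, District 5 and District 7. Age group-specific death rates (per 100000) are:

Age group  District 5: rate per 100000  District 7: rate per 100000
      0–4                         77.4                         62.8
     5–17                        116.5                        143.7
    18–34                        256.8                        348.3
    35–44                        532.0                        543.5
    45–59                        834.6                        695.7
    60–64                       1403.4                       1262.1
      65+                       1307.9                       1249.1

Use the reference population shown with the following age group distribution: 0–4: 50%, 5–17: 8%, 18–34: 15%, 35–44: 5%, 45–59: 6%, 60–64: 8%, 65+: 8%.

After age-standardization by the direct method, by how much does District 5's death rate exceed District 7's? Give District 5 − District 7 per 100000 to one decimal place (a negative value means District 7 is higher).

15.2

Standard weights: 0.50, 0.08, 0.15, 0.05, 0.06, 0.08, 0.08.
District 5: 0.5000×77.4 + 0.0800×116.5 + 0.1500×256.8 + 0.0500×532.0 + 0.0600×834.6 + 0.0800×1403.4 + 0.0800×1307.9 = 380.1200 per 100000.
District 7: 0.5000×62.8 + 0.0800×143.7 + 0.1500×348.3 + 0.0500×543.5 + 0.0600×695.7 + 0.0800×1262.1 + 0.0800×1249.1 = 364.9540 per 100000.
Difference = 380.1200 − 364.9540 = 15.1660.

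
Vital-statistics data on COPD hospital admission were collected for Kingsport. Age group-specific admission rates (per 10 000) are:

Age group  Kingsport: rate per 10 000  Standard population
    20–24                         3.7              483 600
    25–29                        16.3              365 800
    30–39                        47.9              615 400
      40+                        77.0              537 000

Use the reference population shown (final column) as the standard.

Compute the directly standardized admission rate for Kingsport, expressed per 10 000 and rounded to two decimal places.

39.25

Standard total = 2 001 800; weights = 0.2416, 0.1827, 0.3074, 0.2683.
Standardized rate: 0.2416×3.7 + 0.1827×16.3 + 0.3074×47.9 + 0.2683×77.0 = 39.2539 per 10 000.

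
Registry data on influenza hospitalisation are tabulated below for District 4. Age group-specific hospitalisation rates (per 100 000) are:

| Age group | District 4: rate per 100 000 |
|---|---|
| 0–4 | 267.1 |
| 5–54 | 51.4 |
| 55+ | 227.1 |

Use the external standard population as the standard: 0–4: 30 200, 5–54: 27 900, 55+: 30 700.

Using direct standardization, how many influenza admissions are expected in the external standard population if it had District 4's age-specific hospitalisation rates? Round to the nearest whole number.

Expected influenza admissions = Σ (standard pop × age-specific rate ÷ 100 000)
= 30 200×267.1/100 000 + 27 900×51.4/100 000 + 30 700×227.1/100 000
= 80.66 + 14.34 + 69.72 = 164.72.

165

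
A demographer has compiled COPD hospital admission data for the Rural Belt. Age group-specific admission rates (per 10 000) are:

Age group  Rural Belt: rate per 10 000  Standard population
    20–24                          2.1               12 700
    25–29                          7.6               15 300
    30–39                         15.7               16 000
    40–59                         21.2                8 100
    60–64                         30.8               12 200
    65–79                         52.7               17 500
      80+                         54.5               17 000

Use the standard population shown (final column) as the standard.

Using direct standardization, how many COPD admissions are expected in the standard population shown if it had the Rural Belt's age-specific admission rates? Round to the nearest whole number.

279

Expected COPD admissions = Σ (standard pop × age-specific rate ÷ 10 000)
= 12 700×2.1/10 000 + 15 300×7.6/10 000 + 16 000×15.7/10 000 + 8 100×21.2/10 000 + 12 200×30.8/10 000 + 17 500×52.7/10 000 + 17 000×54.5/10 000
= 2.67 + 11.63 + 25.12 + 17.17 + 37.58 + 92.22 + 92.65 = 279.04.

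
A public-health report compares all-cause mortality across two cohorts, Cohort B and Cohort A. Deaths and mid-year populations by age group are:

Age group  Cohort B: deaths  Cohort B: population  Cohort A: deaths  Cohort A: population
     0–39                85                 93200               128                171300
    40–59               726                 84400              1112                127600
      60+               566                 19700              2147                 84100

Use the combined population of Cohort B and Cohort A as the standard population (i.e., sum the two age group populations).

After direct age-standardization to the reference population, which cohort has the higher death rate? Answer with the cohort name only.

Cohort B

Age-specific rates per 100000 for Cohort B: 91.20, 860.19, 2873.10.
For Cohort A: 74.72, 871.47, 2552.91.
Combined standard total = 580300; weights = 0.4558, 0.3653, 0.1789.
Cohort B: 0.4558×91.20 + 0.3653×860.19 + 0.1789×2873.10 = 869.7406 per 100000.
Cohort A: 0.4558×74.72 + 0.3653×871.47 + 0.1789×2552.91 = 809.0796 per 100000.
The crude rates (697.92 vs 884.33) would put Cohort A higher, but that reflects its age composition; once standardized to a common age structure, Cohort B has the higher underlying rate.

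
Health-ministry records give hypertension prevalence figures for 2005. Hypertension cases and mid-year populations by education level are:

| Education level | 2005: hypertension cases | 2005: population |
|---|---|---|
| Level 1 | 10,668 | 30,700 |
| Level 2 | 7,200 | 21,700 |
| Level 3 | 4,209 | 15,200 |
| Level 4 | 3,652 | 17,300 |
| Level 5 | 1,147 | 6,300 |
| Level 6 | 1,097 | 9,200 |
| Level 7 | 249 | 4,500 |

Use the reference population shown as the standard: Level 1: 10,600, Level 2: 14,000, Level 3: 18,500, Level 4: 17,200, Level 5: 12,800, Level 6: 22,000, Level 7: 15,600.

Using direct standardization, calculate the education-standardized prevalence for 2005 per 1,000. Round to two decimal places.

206.86

Education-specific rates per 1,000 for 2005: 347.492, 331.797, 276.908, 211.098, 182.063, 119.239, 55.333.
Standard total = 110,700; weights = 0.0958, 0.1265, 0.1671, 0.1554, 0.1156, 0.1987, 0.1409.
Standardized rate: 0.0958×347.492 + 0.1265×331.797 + 0.1671×276.908 + 0.1554×211.098 + 0.1156×182.063 + 0.1987×119.239 + 0.1409×55.333 = 206.8576 per 1,000.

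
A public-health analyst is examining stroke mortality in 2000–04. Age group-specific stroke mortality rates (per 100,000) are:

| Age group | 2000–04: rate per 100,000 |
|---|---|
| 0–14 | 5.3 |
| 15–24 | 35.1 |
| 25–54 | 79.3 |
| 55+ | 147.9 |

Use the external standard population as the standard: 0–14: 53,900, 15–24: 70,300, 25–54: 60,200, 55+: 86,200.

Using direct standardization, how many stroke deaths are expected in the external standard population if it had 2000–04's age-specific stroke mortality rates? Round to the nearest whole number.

Expected stroke deaths = Σ (standard pop × age-specific rate ÷ 100,000)
= 53,900×5.3/100,000 + 70,300×35.1/100,000 + 60,200×79.3/100,000 + 86,200×147.9/100,000
= 2.86 + 24.68 + 47.74 + 127.49 = 202.76.

203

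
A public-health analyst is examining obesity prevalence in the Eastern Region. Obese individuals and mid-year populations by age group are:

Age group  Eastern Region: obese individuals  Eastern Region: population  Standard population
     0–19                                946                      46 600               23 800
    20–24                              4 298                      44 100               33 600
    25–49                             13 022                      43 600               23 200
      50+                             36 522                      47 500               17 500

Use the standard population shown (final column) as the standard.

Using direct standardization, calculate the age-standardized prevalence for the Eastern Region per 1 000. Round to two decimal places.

246.10

Age-specific rates per 1 000 for the Eastern Region: 20.300, 97.460, 298.670, 768.884.
Standard total = 98 100; weights = 0.2426, 0.3425, 0.2365, 0.1784.
Standardized rate: 0.2426×20.300 + 0.3425×97.460 + 0.2365×298.670 + 0.1784×768.884 = 246.1002 per 1 000.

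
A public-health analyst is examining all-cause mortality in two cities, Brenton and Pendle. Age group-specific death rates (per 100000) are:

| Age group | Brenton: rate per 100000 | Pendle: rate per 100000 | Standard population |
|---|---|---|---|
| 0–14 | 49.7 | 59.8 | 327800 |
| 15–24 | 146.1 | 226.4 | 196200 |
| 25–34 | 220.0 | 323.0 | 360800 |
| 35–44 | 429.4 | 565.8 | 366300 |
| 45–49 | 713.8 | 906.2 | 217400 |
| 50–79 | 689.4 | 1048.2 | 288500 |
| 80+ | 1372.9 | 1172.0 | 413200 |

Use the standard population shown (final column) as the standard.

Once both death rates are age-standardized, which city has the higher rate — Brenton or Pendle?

Pendle

Standard total = 2170200; weights = 0.1510, 0.0904, 0.1663, 0.1688, 0.1002, 0.1329, 0.1904.
Brenton: 0.1510×49.7 + 0.0904×146.1 + 0.1663×220.0 + 0.1688×429.4 + 0.1002×713.8 + 0.1329×689.4 + 0.1904×1372.9 = 554.3157 per 100000.
Pendle: 0.1510×59.8 + 0.0904×226.4 + 0.1663×323.0 + 0.1688×565.8 + 0.1002×906.2 + 0.1329×1048.2 + 0.1904×1172.0 = 631.9680 per 100000.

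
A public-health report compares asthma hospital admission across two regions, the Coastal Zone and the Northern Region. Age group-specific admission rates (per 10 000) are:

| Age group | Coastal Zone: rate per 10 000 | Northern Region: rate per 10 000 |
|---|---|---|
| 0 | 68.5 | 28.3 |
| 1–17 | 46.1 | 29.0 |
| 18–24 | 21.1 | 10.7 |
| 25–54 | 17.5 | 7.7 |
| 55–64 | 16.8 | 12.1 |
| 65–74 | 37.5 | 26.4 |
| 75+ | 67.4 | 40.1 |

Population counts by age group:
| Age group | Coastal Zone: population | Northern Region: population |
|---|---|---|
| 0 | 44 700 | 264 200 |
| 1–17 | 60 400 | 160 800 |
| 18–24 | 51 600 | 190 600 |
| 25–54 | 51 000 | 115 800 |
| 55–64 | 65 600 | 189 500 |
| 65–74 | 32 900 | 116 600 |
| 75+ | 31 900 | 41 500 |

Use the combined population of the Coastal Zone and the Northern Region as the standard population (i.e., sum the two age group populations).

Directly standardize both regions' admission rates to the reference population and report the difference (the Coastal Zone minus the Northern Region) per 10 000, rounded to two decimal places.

Combined standard total = 1 417 100; weights = 0.2180, 0.1561, 0.1709, 0.1177, 0.1800, 0.1055, 0.0518.
The Coastal Zone: 0.2180×68.5 + 0.1561×46.1 + 0.1709×21.1 + 0.1177×17.5 + 0.1800×16.8 + 0.1055×37.5 + 0.0518×67.4 = 38.2651 per 10 000.
The Northern Region: 0.2180×28.3 + 0.1561×29.0 + 0.1709×10.7 + 0.1177×7.7 + 0.1800×12.1 + 0.1055×26.4 + 0.0518×40.1 = 20.4710 per 10 000.
Difference = 38.2651 − 20.4710 = 17.7941.

17.79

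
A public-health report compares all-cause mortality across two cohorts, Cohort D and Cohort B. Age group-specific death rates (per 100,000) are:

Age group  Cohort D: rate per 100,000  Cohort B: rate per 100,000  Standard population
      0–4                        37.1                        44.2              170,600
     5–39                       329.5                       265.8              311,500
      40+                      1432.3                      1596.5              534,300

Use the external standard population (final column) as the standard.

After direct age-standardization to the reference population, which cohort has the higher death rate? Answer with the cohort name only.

Standard total = 1,016,400; weights = 0.1678, 0.3065, 0.5257.
Cohort D: 0.1678×37.1 + 0.3065×329.5 + 0.5257×1432.3 = 860.1401 per 100,000.
Cohort B: 0.1678×44.2 + 0.3065×265.8 + 0.5257×1596.5 = 928.1259 per 100,000.

Cohort B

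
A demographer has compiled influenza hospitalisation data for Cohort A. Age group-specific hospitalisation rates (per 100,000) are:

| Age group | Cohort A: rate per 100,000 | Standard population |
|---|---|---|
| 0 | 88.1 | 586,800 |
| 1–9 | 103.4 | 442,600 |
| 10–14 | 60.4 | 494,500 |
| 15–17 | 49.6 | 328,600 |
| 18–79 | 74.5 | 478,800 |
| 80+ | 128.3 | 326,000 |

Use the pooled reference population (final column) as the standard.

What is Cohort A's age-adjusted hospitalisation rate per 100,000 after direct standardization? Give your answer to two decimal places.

83.21

Standard total = 2,657,300; weights = 0.2208, 0.1666, 0.1861, 0.1237, 0.1802, 0.1227.
Standardized rate: 0.2208×88.1 + 0.1666×103.4 + 0.1861×60.4 + 0.1237×49.6 + 0.1802×74.5 + 0.1227×128.3 = 83.2140 per 100,000.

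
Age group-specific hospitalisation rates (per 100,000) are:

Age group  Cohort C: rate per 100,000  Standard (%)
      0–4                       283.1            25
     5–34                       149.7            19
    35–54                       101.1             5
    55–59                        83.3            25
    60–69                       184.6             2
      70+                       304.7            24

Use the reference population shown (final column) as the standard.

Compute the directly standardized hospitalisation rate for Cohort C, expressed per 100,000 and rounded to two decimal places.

Standard weights: 0.25, 0.19, 0.05, 0.25, 0.02, 0.24.
Standardized rate: 0.2500×283.1 + 0.1900×149.7 + 0.0500×101.1 + 0.2500×83.3 + 0.0200×184.6 + 0.2400×304.7 = 201.9180 per 100,000.

201.92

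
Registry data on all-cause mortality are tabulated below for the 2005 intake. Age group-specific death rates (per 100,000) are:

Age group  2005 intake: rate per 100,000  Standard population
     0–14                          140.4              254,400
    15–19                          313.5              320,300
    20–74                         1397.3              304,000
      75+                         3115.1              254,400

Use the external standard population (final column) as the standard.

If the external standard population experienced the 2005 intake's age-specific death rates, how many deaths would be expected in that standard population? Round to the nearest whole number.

13534

Expected deaths = Σ (standard pop × age-specific rate ÷ 100,000)
= 254,400×140.4/100,000 + 320,300×313.5/100,000 + 304,000×1397.3/100,000 + 254,400×3115.1/100,000
= 357.18 + 1004.14 + 4247.79 + 7924.81 = 13533.92.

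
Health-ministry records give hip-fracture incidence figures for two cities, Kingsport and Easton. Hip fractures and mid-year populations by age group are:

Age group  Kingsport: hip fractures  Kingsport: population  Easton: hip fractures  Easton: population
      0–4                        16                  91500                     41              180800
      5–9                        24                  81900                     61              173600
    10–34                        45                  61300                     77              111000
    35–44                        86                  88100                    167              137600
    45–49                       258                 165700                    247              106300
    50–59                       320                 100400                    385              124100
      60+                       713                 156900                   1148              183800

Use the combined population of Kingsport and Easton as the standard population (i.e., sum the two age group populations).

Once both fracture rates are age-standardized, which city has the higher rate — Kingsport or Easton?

Easton

Age-specific rates per 100000 for Kingsport: 17.49, 29.30, 73.41, 97.62, 155.70, 318.73, 454.43.
For Easton: 22.68, 35.14, 69.37, 121.37, 232.36, 310.23, 624.59.
Combined standard total = 1763000; weights = 0.1545, 0.1449, 0.0977, 0.1280, 0.1543, 0.1273, 0.1933.
Kingsport: 0.1545×17.49 + 0.1449×29.30 + 0.0977×73.41 + 0.1280×97.62 + 0.1543×155.70 + 0.1273×318.73 + 0.1933×454.43 = 179.0461 per 100000.
Easton: 0.1545×22.68 + 0.1449×35.14 + 0.0977×69.37 + 0.1280×121.37 + 0.1543×232.36 + 0.1273×310.23 + 0.1933×624.59 = 226.9686 per 100000.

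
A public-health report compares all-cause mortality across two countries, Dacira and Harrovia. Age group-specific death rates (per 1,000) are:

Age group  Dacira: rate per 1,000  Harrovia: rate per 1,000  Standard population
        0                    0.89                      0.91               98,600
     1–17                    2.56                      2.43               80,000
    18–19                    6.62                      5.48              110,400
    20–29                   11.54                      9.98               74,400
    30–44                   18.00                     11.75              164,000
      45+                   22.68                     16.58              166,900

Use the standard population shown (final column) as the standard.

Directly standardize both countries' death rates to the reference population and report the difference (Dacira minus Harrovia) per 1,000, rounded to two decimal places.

Standard total = 694,300; weights = 0.1420, 0.1152, 0.1590, 0.1072, 0.2362, 0.2404.
Dacira: 0.1420×0.89 + 0.1152×2.56 + 0.1590×6.62 + 0.1072×11.54 + 0.2362×18.00 + 0.2404×22.68 = 12.4143 per 1,000.
Harrovia: 0.1420×0.91 + 0.1152×2.43 + 0.1590×5.48 + 0.1072×9.98 + 0.2362×11.75 + 0.2404×16.58 = 9.1111 per 1,000.
Difference = 12.4143 − 9.1111 = 3.3032.

3.30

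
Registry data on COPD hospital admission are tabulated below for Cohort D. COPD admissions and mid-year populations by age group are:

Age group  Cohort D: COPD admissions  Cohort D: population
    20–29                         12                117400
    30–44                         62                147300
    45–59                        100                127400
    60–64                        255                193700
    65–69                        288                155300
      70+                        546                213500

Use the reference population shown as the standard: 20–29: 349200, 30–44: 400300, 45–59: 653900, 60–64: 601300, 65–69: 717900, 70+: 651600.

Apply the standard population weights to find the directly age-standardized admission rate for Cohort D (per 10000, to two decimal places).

Age-specific rates per 10000 for Cohort D: 1.02, 4.21, 7.85, 13.16, 18.54, 25.57.
Standard total = 3374200; weights = 0.1035, 0.1186, 0.1938, 0.1782, 0.2128, 0.1931.
Standardized rate: 0.1035×1.02 + 0.1186×4.21 + 0.1938×7.85 + 0.1782×13.16 + 0.2128×18.54 + 0.1931×25.57 = 13.3565 per 10000.

13.36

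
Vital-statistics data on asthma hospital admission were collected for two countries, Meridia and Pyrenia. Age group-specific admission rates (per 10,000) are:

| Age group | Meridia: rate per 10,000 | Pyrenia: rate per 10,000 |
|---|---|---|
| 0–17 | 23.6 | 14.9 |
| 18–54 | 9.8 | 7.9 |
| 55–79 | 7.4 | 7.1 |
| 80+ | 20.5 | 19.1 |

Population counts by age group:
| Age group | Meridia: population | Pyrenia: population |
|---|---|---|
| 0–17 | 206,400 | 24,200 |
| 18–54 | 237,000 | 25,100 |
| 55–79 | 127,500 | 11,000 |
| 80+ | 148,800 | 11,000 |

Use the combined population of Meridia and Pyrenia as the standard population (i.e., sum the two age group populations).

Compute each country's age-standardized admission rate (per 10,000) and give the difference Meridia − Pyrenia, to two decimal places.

3.50

Combined standard total = 791,000; weights = 0.2915, 0.3314, 0.1751, 0.2020.
Meridia: 0.2915×23.6 + 0.3314×9.8 + 0.1751×7.4 + 0.2020×20.5 = 15.5645 per 10,000.
Pyrenia: 0.2915×14.9 + 0.3314×7.9 + 0.1751×7.1 + 0.2020×19.1 = 12.0633 per 10,000.
Difference = 15.5645 − 12.0633 = 3.5012.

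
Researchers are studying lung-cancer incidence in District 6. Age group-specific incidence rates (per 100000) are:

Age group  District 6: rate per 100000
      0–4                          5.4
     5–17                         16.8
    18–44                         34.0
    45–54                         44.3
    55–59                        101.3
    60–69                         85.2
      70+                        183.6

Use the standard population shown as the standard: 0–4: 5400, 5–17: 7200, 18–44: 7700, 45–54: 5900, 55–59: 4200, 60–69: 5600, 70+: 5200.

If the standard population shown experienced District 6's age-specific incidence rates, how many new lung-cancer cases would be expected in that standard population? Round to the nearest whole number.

Expected new lung-cancer cases = Σ (standard pop × age-specific rate ÷ 100000)
= 5400×5.4/100000 + 7200×16.8/100000 + 7700×34.0/100000 + 5900×44.3/100000 + 4200×101.3/100000 + 5600×85.2/100000 + 5200×183.6/100000
= 0.29 + 1.21 + 2.62 + 2.61 + 4.25 + 4.77 + 9.55 = 25.31.

25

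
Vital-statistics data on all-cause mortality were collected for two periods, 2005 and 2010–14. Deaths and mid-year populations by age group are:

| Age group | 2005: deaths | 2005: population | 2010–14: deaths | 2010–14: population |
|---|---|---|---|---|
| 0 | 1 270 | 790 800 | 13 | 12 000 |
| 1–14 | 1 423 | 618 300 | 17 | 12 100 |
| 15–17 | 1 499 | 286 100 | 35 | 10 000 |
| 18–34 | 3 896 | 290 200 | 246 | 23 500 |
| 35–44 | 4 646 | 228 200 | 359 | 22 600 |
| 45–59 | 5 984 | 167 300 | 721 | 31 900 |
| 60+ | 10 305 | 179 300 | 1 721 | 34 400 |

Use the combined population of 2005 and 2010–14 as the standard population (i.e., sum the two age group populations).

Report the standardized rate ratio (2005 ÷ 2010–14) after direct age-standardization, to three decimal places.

Age-specific rates per 100 000 for 2005: 160.60, 230.15, 523.94, 1342.52, 2035.93, 3576.81, 5747.35.
For 2010–14: 108.33, 140.50, 350.00, 1046.81, 1588.50, 2260.19, 5002.91.
Combined standard total = 2 706 700; weights = 0.2966, 0.2329, 0.1094, 0.1159, 0.0927, 0.0736, 0.0790.
2005: 0.2966×160.60 + 0.2329×230.15 + 0.1094×523.94 + 0.1159×1342.52 + 0.0927×2035.93 + 0.0736×3576.81 + 0.0790×5747.35 = 1219.7960 per 100 000.
2010–14: 0.2966×108.33 + 0.2329×140.50 + 0.1094×350.00 + 0.1159×1046.81 + 0.0927×1588.50 + 0.0736×2260.19 + 0.0790×5002.91 = 932.9822 per 100 000.
Ratio = 1219.7960 ÷ 932.9822 = 1.30742.

1.307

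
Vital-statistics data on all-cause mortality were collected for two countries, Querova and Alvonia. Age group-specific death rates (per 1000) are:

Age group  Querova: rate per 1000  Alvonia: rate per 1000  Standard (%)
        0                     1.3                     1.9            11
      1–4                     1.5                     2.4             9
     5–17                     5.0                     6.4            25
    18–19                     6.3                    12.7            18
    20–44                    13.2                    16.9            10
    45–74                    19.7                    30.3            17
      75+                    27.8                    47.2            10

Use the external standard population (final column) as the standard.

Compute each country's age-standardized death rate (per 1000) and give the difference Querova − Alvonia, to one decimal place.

Standard weights: 0.11, 0.09, 0.25, 0.18, 0.10, 0.17, 0.10.
Querova: 0.1100×1.3 + 0.0900×1.5 + 0.2500×5.0 + 0.1800×6.3 + 0.1000×13.2 + 0.1700×19.7 + 0.1000×27.8 = 10.1110 per 1000.
Alvonia: 0.1100×1.9 + 0.0900×2.4 + 0.2500×6.4 + 0.1800×12.7 + 0.1000×16.9 + 0.1700×30.3 + 0.1000×47.2 = 15.8720 per 1000.
Difference = 10.1110 − 15.8720 = -5.7610.

-5.8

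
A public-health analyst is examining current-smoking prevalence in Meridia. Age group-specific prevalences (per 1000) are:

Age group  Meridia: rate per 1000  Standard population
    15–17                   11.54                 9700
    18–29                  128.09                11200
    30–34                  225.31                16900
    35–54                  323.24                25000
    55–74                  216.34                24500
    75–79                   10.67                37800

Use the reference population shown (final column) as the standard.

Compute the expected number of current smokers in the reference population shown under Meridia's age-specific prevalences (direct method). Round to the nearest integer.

19139

Expected current smokers = Σ (standard pop × age-specific rate ÷ 1000)
= 9700×11.54/1000 + 11200×128.09/1000 + 16900×225.31/1000 + 25000×323.24/1000 + 24500×216.34/1000 + 37800×10.67/1000
= 111.94 + 1434.61 + 3807.74 + 8081.00 + 5300.33 + 403.33 = 19138.94.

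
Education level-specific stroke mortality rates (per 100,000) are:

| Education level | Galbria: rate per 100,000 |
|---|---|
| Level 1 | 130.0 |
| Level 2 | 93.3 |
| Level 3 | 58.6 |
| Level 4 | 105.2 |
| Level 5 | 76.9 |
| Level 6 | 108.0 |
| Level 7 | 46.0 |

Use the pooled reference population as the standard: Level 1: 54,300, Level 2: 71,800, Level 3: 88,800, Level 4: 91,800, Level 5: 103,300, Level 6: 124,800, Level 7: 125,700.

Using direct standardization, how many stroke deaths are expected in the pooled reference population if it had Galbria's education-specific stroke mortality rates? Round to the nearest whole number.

Expected stroke deaths = Σ (standard pop × education-specific rate ÷ 100,000)
= 54,300×130.0/100,000 + 71,800×93.3/100,000 + 88,800×58.6/100,000 + 91,800×105.2/100,000 + 103,300×76.9/100,000 + 124,800×108.0/100,000 + 125,700×46.0/100,000
= 70.59 + 66.99 + 52.04 + 96.57 + 79.44 + 134.78 + 57.82 = 558.23.

558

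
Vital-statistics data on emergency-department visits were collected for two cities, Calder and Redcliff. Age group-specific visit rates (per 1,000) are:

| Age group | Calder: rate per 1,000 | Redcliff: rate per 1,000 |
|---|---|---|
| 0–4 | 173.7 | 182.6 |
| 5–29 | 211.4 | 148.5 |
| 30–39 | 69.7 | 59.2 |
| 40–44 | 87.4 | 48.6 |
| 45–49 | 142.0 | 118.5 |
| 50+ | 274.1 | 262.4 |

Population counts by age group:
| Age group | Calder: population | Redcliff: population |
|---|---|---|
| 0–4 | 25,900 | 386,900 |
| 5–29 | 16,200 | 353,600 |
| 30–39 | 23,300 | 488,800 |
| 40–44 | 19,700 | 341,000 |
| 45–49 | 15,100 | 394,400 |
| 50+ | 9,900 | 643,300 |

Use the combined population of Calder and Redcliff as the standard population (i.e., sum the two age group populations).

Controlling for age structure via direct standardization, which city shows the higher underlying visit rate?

Calder

Combined standard total = 2,718,100; weights = 0.1519, 0.1361, 0.1884, 0.1327, 0.1507, 0.2403.
Calder: 0.1519×173.7 + 0.1361×211.4 + 0.1884×69.7 + 0.1327×87.4 + 0.1507×142.0 + 0.2403×274.1 = 167.1347 per 1,000.
Redcliff: 0.1519×182.6 + 0.1361×148.5 + 0.1884×59.2 + 0.1327×48.6 + 0.1507×118.5 + 0.2403×262.4 = 146.4495 per 1,000.
The crude rates (146.48 vs 147.32) would put Redcliff higher, but that reflects its age composition; once standardized to a common age structure, Calder has the higher underlying rate.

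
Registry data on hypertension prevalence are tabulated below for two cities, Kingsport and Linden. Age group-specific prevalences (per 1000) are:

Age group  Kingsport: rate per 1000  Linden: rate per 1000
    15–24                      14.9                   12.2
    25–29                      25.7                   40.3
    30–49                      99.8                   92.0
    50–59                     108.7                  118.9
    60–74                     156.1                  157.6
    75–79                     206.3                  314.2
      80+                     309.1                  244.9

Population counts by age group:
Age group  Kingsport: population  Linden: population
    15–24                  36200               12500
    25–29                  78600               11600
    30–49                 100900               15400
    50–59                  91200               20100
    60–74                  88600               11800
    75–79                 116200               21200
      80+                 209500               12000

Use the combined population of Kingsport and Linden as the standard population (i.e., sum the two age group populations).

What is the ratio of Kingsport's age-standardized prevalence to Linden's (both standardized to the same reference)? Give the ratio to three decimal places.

Combined standard total = 825800; weights = 0.0590, 0.1092, 0.1408, 0.1348, 0.1216, 0.1664, 0.2682.
Kingsport: 0.0590×14.9 + 0.1092×25.7 + 0.1408×99.8 + 0.1348×108.7 + 0.1216×156.1 + 0.1664×206.3 + 0.2682×309.1 = 168.6032 per 1000.
Linden: 0.0590×12.2 + 0.1092×40.3 + 0.1408×92.0 + 0.1348×118.9 + 0.1216×157.6 + 0.1664×314.2 + 0.2682×244.9 = 171.2301 per 1000.
Ratio = 168.6032 ÷ 171.2301 = 0.98466.

0.985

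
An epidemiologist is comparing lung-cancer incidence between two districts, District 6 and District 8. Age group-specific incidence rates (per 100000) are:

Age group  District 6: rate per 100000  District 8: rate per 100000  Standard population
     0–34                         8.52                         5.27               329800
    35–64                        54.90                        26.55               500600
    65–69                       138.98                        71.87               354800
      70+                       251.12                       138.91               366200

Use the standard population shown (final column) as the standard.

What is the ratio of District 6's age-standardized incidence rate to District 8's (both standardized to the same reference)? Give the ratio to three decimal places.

1.877

Standard total = 1551400; weights = 0.2126, 0.3227, 0.2287, 0.2360.
District 6: 0.2126×8.52 + 0.3227×54.90 + 0.2287×138.98 + 0.2360×251.12 = 110.5860 per 100000.
District 8: 0.2126×5.27 + 0.3227×26.55 + 0.2287×71.87 + 0.2360×138.91 = 58.9128 per 100000.
Ratio = 110.5860 ÷ 58.9128 = 1.87711.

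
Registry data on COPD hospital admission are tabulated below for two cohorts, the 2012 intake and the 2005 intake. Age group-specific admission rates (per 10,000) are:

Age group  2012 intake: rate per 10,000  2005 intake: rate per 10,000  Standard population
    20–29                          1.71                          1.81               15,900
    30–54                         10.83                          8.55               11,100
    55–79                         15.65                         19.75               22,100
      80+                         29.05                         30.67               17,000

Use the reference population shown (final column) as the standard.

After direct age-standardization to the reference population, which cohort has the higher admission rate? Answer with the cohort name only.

2005 intake

Standard total = 66,100; weights = 0.2405, 0.1679, 0.3343, 0.2572.
The 2012 intake: 0.2405×1.71 + 0.1679×10.83 + 0.3343×15.65 + 0.2572×29.05 = 14.9337 per 10,000.
The 2005 intake: 0.2405×1.81 + 0.1679×8.55 + 0.3343×19.75 + 0.2572×30.67 = 16.3623 per 10,000.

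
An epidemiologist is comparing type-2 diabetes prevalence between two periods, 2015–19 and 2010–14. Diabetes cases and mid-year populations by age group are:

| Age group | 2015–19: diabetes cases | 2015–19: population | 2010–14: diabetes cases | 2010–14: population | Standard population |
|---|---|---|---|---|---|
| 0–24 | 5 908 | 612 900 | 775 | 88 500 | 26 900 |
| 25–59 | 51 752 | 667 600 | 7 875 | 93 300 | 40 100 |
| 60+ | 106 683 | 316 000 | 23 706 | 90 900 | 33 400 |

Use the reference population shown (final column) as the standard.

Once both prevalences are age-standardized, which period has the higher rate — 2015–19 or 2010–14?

Age-specific rates per 1 000 for 2015–19: 9.639, 77.519, 337.604.
For 2010–14: 8.757, 84.405, 260.792.
Standard total = 100 400; weights = 0.2679, 0.3994, 0.3327.
2015–19: 0.2679×9.639 + 0.3994×77.519 + 0.3327×337.604 = 145.8548 per 1 000.
2010–14: 0.2679×8.757 + 0.3994×84.405 + 0.3327×260.792 = 122.8154 per 1 000.
The crude rates (102.94 vs 118.65) would put 2010–14 higher, but that reflects its age composition; once standardized to a common age structure, 2015–19 has the higher underlying rate.

2015–19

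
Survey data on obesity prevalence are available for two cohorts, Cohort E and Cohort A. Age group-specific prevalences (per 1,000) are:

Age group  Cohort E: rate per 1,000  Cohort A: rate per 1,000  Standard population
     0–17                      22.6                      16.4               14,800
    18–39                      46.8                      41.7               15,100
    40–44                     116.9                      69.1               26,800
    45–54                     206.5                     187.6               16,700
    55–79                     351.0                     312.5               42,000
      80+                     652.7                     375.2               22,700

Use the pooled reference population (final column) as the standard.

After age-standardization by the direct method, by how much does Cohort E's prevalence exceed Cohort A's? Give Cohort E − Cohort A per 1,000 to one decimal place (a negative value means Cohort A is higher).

70.1

Standard total = 138,100; weights = 0.1072, 0.1093, 0.1941, 0.1209, 0.3041, 0.1644.
Cohort E: 0.1072×22.6 + 0.1093×46.8 + 0.1941×116.9 + 0.1209×206.5 + 0.3041×351.0 + 0.1644×652.7 = 269.2319 per 1,000.
Cohort A: 0.1072×16.4 + 0.1093×41.7 + 0.1941×69.1 + 0.1209×187.6 + 0.3041×312.5 + 0.1644×375.2 = 199.1255 per 1,000.
Difference = 269.2319 − 199.1255 = 70.1064.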